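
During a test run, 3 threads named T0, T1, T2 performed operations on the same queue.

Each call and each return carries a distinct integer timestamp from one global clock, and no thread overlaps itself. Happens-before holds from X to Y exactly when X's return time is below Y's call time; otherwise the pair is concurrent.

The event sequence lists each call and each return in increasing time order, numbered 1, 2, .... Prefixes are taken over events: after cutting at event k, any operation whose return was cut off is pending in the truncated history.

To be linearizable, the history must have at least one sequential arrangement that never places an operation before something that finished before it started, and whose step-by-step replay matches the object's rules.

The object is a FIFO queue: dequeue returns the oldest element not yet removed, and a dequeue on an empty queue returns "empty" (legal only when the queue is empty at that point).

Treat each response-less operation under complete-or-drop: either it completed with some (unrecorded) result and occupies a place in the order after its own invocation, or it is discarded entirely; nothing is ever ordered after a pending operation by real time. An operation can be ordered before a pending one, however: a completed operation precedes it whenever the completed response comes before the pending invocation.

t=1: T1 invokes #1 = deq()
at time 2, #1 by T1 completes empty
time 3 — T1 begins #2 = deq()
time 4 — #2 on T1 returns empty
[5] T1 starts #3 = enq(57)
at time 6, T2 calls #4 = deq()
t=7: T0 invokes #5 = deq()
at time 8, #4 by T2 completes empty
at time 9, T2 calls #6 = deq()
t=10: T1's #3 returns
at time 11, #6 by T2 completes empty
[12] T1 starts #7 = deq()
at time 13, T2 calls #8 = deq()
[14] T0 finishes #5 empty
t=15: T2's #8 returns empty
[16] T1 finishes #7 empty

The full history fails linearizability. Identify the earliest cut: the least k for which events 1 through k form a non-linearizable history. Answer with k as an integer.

16

events 1..15 are linearizable, e.g. via #1, #2, #4, #5, #6, #3, #7, #8:
after step 1 (#1 deq() → empty): queue <>
after step 2 (#2 deq() → empty): queue <>
after step 3 (#4 deq() → empty): queue <>
after step 4 (#5 deq() → empty): queue <>
after step 5 (#6 deq() → empty): queue <>
after step 6 (#3 enq(57)): queue <57>
after step 7 (#7 deq() (pending, included)): queue <>
after step 8 (#8 deq() → empty): queue <>
once event 16 joins (#7's response, time 16), exhaustive search finds no witness
for example #1, #2, #3, #4, #5, #6, #7, #8 fails at step 4: #4 deq() → empty is not legal there
for example #1, #2, #3, #4, #5, #6, #8, #7 fails at step 4: #4 deq() → empty is not legal there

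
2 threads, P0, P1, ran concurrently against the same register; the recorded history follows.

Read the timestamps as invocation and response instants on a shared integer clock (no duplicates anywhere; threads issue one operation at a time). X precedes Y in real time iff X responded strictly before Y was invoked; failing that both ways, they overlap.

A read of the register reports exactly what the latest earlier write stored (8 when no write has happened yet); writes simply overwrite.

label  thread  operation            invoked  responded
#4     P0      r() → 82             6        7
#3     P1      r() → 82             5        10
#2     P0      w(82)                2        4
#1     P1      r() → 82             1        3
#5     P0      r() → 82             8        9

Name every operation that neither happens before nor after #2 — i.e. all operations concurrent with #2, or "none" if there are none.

#2 spans [2,4]: anything still running between times 2 and 4 counts as concurrent
#1 [1,3]: concurrent
#3 [5,10]: after
#4 [6,7]: after
#5 [8,9]: after

#1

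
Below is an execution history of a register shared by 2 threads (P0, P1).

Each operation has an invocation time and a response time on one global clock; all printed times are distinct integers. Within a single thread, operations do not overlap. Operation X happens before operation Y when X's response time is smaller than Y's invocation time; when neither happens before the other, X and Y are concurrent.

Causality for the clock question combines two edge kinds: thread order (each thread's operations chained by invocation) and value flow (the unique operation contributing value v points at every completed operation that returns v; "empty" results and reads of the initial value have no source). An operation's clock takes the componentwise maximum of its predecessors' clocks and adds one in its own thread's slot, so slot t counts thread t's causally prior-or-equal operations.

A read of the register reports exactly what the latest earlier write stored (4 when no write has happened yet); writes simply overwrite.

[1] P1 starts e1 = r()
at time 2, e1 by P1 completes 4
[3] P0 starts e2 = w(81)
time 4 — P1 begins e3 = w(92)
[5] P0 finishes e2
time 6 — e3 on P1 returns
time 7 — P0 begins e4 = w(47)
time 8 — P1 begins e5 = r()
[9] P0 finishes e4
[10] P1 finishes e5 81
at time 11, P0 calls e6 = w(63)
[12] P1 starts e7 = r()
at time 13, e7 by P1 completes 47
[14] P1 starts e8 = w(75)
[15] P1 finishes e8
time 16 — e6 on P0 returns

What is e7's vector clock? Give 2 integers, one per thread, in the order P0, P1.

invoked at 1, e1 has no predecessors; its own P1 bump gives (0, 1)
invoked at 3, e2 has no predecessors; its own P0 bump gives (1, 0)
VC(e3, invoked at 4): max of VC(e1)=(0, 1), then +1 on thread P1 → (0, 2)
VC(e4, invoked at 7): max of VC(e2)=(1, 0), then +1 on thread P0 → (2, 0)
VC(e6, invoked at 11): max of VC(e4)=(2, 0), then +1 on thread P0 → (3, 0)
VC(e5, invoked at 8): max of VC(e2)=(1, 0), VC(e3)=(0, 2), then +1 on thread P1 → (1, 3)
VC(e7, invoked at 12): max of VC(e4)=(2, 0), VC(e5)=(1, 3), then +1 on thread P1 → (2, 4)
VC(e8, invoked at 14): max of VC(e7)=(2, 4), then +1 on thread P1 → (2, 5)
target: VC(e7) = (2, 4)

(2, 4)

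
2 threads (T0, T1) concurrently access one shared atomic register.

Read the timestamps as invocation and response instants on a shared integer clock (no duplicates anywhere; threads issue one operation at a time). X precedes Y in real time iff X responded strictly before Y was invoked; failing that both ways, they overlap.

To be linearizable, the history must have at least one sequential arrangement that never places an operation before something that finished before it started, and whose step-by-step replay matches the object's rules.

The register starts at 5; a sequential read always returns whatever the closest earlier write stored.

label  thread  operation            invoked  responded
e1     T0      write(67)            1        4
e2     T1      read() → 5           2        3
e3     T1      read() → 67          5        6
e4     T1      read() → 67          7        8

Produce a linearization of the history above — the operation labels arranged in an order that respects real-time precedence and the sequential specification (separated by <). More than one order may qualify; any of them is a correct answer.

after step 1 (e2 read() → 5): value 5
after step 2 (e1 write(67)): value 67
after step 3 (e3 read() → 67): value 67
after step 4 (e4 read() → 67): value 67

e2 < e1 < e3 < e4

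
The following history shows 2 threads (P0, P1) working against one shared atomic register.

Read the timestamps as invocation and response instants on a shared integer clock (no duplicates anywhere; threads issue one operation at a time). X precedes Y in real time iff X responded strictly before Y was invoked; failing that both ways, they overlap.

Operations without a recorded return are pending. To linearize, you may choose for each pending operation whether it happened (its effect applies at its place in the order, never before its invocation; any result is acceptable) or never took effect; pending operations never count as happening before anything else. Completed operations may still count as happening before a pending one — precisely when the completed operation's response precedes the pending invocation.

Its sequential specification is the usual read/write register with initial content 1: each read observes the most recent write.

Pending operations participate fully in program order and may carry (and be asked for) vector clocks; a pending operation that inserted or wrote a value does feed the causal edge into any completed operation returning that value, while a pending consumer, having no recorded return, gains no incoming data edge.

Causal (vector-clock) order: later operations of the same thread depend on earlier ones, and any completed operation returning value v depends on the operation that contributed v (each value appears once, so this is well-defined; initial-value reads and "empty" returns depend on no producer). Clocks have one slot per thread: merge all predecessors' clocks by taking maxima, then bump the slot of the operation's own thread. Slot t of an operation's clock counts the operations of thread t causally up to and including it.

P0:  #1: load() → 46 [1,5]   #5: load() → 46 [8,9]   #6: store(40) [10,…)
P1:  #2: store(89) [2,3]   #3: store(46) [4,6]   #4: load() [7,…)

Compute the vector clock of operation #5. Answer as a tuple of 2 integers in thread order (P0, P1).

(2, 2)

#2, invoked 2, has no incoming edges; only P1's bump applies → (0, 1)
VC(#3, invoked at 4): max of VC(#2)=(0, 1), then +1 on thread P1 → (0, 2)
VC(#4, invoked at 7): max of VC(#3)=(0, 2), then +1 on thread P1 → (0, 3)
VC(#1, invoked at 1): max of VC(#3)=(0, 2), then +1 on thread P0 → (1, 2)
VC(#5, invoked at 8): max of VC(#1)=(1, 2), VC(#3)=(0, 2), then +1 on thread P0 → (2, 2)
VC(#6, invoked at 10): max of VC(#5)=(2, 2), then +1 on thread P0 → (3, 2)
target: VC(#5) = (2, 2)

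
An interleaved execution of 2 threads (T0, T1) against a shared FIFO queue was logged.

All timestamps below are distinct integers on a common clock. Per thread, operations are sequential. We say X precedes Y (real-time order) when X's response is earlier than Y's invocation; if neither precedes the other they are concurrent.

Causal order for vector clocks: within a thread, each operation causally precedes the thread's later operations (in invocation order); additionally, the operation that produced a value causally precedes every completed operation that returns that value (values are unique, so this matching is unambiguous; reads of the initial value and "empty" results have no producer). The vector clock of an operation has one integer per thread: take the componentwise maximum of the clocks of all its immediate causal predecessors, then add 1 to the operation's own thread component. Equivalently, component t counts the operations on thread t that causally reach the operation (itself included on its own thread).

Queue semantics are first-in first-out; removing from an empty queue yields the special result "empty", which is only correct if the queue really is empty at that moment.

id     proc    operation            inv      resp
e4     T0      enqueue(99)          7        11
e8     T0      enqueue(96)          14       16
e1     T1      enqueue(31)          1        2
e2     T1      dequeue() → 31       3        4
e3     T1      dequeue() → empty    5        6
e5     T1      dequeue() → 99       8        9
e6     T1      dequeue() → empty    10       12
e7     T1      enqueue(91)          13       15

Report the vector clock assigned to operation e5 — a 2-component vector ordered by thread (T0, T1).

VC(e1, invoked at 1): no causal predecessors; +1 on T1 → (0, 1)
VC(e4, invoked at 7): no causal predecessors; +1 on T0 → (1, 0)
e2 (invocation 3): componentwise max over VC(e1)=(0, 1), +1 at T1, giving (0, 2)
e8 (invocation 14): componentwise max over VC(e4)=(1, 0), +1 at T0, giving (2, 0)
e3 (invocation 5): componentwise max over VC(e2)=(0, 2), +1 at T1, giving (0, 3)
e5 (invocation 8): componentwise max over VC(e3)=(0, 3), VC(e4)=(1, 0), +1 at T1, giving (1, 4)
e6 (invocation 10): componentwise max over VC(e5)=(1, 4), +1 at T1, giving (1, 5)
e7 (invocation 13): componentwise max over VC(e6)=(1, 5), +1 at T1, giving (1, 6)
target: VC(e5) = (1, 4)

(1, 4)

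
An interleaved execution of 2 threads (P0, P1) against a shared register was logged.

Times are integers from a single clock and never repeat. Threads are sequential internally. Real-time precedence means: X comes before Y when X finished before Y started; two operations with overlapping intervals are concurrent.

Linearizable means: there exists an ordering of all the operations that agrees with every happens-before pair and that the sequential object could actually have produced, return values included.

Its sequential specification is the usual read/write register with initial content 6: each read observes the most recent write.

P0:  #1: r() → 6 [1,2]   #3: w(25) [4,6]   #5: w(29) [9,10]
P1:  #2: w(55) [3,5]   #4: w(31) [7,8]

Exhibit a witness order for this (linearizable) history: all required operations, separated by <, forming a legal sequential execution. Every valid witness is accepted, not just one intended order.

#1 < #2 < #3 < #4 < #5

1. #1 r() → 6, leaving value 6
2. #2 w(55), leaving value 55
3. #3 w(25), leaving value 25
4. #4 w(31), leaving value 31
5. #5 w(29), leaving value 29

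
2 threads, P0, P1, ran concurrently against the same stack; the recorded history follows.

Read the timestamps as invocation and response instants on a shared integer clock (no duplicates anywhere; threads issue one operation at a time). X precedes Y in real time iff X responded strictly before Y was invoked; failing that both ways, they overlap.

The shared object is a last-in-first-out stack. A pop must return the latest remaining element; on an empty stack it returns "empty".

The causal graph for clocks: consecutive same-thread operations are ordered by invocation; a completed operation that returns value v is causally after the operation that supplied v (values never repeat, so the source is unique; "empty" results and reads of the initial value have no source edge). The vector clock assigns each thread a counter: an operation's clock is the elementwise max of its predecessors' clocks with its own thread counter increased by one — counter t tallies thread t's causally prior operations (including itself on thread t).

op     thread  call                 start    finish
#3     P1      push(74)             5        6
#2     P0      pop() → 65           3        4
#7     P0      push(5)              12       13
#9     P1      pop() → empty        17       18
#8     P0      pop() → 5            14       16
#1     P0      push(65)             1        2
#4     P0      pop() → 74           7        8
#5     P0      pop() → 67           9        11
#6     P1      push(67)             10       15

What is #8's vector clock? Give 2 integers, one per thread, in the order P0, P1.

(6, 2)

no predecessors for #3 (invoked 5): P1 increments from zero → (0, 1)
no predecessors for #1 (invoked 1): P0 increments from zero → (1, 0)
merge at #6 (invoked 10): VC(#3)=(0, 1), own-thread bump on P1 → (0, 2)
merge at #2 (invoked 3): VC(#1)=(1, 0), own-thread bump on P0 → (2, 0)
merge at #9 (invoked 17): VC(#6)=(0, 2), own-thread bump on P1 → (0, 3)
merge at #4 (invoked 7): VC(#2)=(2, 0), VC(#3)=(0, 1), own-thread bump on P0 → (3, 1)
merge at #5 (invoked 9): VC(#4)=(3, 1), VC(#6)=(0, 2), own-thread bump on P0 → (4, 2)
merge at #7 (invoked 12): VC(#5)=(4, 2), own-thread bump on P0 → (5, 2)
merge at #8 (invoked 14): VC(#7)=(5, 2), own-thread bump on P0 → (6, 2)
target: VC(#8) = (6, 2)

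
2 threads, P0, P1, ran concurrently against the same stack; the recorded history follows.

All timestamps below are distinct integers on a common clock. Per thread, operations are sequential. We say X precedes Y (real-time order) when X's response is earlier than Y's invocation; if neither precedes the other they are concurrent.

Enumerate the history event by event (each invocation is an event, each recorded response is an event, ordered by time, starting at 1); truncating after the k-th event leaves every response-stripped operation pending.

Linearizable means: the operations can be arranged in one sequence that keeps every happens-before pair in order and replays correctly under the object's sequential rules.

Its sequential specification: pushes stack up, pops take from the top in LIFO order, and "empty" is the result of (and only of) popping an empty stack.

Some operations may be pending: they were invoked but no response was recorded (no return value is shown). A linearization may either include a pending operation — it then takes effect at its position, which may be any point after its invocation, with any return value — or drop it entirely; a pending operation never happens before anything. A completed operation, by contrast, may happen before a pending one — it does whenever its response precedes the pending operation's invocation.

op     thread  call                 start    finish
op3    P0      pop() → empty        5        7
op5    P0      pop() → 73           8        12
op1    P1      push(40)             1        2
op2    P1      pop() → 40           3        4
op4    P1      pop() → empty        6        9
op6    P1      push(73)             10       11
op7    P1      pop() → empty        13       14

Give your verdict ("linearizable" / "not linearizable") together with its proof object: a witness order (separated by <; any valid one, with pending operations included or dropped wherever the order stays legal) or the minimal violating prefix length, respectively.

linearizable — witness: op1 < op2 < op3 < op4 < op6 < op5 < op7

step 1: op1 push(40) — stack <40>
step 2: op2 pop() → 40 — stack <>
step 3: op3 pop() → empty — stack <>
step 4: op4 pop() → empty — stack <>
step 5: op6 push(73) — stack <73>
step 6: op5 pop() → 73 — stack <>
step 7: op7 pop() → empty — stack <>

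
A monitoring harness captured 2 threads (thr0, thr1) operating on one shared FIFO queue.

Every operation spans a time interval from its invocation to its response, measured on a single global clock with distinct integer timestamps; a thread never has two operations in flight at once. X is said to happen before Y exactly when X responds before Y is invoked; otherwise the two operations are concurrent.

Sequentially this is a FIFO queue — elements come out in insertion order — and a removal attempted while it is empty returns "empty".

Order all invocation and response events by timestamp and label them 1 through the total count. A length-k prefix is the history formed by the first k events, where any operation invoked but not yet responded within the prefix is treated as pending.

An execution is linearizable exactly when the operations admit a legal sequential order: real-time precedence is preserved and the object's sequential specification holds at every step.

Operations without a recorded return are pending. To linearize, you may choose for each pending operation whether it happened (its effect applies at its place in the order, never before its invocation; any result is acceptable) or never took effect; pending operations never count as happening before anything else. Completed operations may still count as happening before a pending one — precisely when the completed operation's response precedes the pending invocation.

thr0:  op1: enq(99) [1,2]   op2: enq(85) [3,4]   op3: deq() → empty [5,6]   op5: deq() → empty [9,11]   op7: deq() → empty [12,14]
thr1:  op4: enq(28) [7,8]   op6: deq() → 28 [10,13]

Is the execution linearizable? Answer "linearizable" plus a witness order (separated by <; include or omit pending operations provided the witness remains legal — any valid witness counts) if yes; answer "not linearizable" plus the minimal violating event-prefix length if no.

not linearizable — minimal violating prefix: 6 events

events 1..5 are fine; event 6 — the response of op3 at time 6 — makes the prefix non-linearizable
exhaustive check: the 3 completed FIFO queue ops admit one real-time order; illegal
for example op1, op2, op3 fails at step 3: op3 deq() → empty is not legal there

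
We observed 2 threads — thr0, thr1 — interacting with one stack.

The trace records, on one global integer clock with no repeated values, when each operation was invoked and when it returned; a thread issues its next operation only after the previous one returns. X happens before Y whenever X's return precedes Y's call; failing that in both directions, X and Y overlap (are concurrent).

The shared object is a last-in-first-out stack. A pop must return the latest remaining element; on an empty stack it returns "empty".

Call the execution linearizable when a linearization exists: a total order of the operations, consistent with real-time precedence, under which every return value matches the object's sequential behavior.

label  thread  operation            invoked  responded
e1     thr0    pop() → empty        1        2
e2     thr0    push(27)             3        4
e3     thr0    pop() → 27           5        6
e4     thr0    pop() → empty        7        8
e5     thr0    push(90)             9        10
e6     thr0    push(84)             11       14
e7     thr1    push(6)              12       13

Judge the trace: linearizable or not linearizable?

a witness: e1, e2, e3, e4, e5, e6, e7
1. e1 pop() → empty, leaving stack <>
2. e2 push(27), leaving stack <27>
3. e3 pop() → 27, leaving stack <>
4. e4 pop() → empty, leaving stack <>
5. e5 push(90), leaving stack <90>
6. e6 push(84), leaving stack <90,84>
7. e7 push(6), leaving stack <90,84,6>

linearizable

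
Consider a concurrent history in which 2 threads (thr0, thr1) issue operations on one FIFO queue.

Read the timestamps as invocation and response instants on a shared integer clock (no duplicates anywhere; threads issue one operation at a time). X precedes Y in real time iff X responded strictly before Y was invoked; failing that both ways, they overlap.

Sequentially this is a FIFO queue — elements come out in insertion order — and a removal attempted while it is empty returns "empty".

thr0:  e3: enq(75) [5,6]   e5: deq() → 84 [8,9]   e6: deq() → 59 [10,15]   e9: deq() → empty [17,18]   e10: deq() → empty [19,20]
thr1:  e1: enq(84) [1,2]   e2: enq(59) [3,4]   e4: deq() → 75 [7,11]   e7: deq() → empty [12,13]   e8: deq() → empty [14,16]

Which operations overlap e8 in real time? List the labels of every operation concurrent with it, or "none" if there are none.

e8 runs from 14 to 16; window-overlapping ops are concurrent
e1 [1,2]: before
e2 [3,4]: before
e3 [5,6]: before
e4 [7,11]: before
e5 [8,9]: before
e6 [10,15]: concurrent
e7 [12,13]: before
e9 [17,18]: after
e10 [19,20]: after

e6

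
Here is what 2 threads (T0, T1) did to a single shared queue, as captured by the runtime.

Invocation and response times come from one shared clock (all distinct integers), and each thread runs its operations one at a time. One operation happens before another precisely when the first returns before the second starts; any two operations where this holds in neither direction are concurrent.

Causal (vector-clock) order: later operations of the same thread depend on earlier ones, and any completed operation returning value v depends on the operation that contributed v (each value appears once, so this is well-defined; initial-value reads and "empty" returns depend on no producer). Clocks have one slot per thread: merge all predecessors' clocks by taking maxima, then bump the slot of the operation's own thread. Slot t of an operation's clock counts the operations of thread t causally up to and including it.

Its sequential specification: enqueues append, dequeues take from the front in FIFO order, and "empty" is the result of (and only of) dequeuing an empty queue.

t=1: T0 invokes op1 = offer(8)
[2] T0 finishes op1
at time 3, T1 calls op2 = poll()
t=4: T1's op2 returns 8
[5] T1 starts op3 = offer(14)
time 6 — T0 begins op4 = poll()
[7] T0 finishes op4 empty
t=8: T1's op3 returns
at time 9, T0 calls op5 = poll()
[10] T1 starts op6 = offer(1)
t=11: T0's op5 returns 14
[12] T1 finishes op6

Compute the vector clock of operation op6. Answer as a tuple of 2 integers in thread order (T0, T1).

op1 (invocation 1): nothing precedes it; T0's component alone gives (1, 0)
invoked at 3, op2 merges VC(op1)=(1, 0) and bumps T1's slot → (1, 1)
invoked at 6, op4 merges VC(op1)=(1, 0) and bumps T0's slot → (2, 0)
invoked at 5, op3 merges VC(op2)=(1, 1) and bumps T1's slot → (1, 2)
invoked at 10, op6 merges VC(op3)=(1, 2) and bumps T1's slot → (1, 3)
invoked at 9, op5 merges VC(op3)=(1, 2), VC(op4)=(2, 0) and bumps T0's slot → (3, 2)
target: VC(op6) = (1, 3)

(1, 3)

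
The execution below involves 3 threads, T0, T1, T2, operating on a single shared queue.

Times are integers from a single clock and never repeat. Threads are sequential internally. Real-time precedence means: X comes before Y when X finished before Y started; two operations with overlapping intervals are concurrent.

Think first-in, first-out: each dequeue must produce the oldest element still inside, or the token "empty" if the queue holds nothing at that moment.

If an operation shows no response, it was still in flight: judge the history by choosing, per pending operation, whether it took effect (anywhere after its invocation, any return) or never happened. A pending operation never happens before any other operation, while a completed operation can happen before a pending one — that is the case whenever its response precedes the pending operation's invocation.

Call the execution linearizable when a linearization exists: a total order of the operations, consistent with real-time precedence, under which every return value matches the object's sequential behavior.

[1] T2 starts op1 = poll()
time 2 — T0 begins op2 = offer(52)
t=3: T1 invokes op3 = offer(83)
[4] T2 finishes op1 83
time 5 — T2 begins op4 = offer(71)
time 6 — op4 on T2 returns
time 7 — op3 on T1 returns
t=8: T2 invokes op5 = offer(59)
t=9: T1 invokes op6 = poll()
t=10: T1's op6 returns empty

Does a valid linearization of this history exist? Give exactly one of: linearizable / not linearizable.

not linearizable

cut after 9 events: linearizable; cut after 10 events (op6 responds, time 10): not linearizable
no legal order exists: 3 real-time-consistent candidates over 4 completed queue operations, all rejected
no escape via the 2 pending operations (op2, op5): every completion choice fails
e.g. op1, op3, op4, op6 (pending dropped): illegal at step 1, since op1 poll() → 83 cannot apply there
e.g. op1, op4, op3, op6 (pending dropped): illegal at step 1, since op1 poll() → 83 cannot apply there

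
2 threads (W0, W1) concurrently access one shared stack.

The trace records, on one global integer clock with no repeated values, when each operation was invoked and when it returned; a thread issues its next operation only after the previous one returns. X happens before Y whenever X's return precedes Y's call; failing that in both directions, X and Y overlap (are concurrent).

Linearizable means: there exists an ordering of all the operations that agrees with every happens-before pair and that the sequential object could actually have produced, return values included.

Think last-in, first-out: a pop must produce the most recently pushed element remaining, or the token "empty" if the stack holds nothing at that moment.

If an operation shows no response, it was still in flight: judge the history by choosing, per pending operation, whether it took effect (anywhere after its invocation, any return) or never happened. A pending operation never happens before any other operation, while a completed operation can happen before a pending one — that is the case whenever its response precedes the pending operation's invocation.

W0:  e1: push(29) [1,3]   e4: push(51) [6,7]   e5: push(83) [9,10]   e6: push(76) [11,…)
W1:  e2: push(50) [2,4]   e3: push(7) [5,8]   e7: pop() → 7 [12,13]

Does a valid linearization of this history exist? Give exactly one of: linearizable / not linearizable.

through event 12 a valid linearization exists; event 13 (e7 responding at time 13) ends that
4 orders of the 6 completed stack ops respect real time; none is legal
every completion of the 1 pending operation (e6) was checked; none linearizes
take e1, e2, e3, e4, e5, e7 (pending dropped): step 6 already fails, because e7 pop() → 7 cannot occur there
take e1, e2, e4, e3, e5, e7 (pending dropped): step 6 already fails, because e7 pop() → 7 cannot occur there

not linearizable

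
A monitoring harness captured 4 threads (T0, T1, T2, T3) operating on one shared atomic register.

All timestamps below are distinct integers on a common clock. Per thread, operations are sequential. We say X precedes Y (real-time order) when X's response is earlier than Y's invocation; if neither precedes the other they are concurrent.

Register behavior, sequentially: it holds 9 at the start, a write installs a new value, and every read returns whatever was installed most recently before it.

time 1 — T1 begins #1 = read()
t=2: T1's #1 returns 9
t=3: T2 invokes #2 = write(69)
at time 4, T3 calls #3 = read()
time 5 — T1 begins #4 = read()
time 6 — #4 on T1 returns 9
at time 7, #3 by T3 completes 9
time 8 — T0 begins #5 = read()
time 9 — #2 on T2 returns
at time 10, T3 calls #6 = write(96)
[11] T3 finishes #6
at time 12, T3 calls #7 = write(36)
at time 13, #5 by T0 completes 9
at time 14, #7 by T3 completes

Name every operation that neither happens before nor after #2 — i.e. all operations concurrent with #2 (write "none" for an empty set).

#3, #4, #5

#2 spans [3,9]; an op avoiding the whole window 3..9 is ordered, any other is concurrent
#1 [1,2]: before
#3 [4,7]: concurrent
#4 [5,6]: concurrent
#5 [8,13]: concurrent
#6 [10,11]: after
#7 [12,14]: after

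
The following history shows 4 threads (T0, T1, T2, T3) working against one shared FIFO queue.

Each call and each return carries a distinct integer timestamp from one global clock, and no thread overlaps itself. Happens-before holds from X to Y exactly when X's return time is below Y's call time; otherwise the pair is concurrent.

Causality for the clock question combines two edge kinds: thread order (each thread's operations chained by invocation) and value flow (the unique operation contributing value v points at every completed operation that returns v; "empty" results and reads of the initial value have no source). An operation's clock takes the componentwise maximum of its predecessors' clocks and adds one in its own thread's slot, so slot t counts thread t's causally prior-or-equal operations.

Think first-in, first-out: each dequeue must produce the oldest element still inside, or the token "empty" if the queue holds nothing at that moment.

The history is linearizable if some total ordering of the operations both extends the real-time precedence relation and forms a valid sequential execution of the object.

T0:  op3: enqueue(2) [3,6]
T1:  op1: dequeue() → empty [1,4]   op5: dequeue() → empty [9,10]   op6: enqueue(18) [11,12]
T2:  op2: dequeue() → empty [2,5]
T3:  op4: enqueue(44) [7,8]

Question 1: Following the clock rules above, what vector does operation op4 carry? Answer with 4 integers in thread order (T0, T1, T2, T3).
(0, 0, 0, 1)

VC(op4, invoked at 7): no causal predecessors; +1 on T3 → (0, 0, 0, 1)
VC(op2, invoked at 2): no causal predecessors; +1 on T2 → (0, 0, 1, 0)
VC(op1, invoked at 1): no causal predecessors; +1 on T1 → (0, 1, 0, 0)
VC(op3, invoked at 3): no causal predecessors; +1 on T0 → (1, 0, 0, 0)
merge at op5 (invoked 9): VC(op1)=(0, 1, 0, 0), own-thread bump on T1 → (0, 2, 0, 0)
merge at op6 (invoked 11): VC(op5)=(0, 2, 0, 0), own-thread bump on T1 → (0, 3, 0, 0)
target: VC(op4) = (0, 0, 0, 1)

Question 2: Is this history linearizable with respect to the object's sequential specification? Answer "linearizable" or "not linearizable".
not linearizable

through event 9 a valid linearization exists; event 10 (op5 responding at time 10) ends that
6 orders of the 5 completed FIFO queue ops respect real time; none is legal
sample order op1, op2, op3, op4, op5 stalls at step 5 — op5 dequeue() → empty has no legal effect
sample order op1, op3, op2, op4, op5 stalls at step 3 — op2 dequeue() → empty has no legal effect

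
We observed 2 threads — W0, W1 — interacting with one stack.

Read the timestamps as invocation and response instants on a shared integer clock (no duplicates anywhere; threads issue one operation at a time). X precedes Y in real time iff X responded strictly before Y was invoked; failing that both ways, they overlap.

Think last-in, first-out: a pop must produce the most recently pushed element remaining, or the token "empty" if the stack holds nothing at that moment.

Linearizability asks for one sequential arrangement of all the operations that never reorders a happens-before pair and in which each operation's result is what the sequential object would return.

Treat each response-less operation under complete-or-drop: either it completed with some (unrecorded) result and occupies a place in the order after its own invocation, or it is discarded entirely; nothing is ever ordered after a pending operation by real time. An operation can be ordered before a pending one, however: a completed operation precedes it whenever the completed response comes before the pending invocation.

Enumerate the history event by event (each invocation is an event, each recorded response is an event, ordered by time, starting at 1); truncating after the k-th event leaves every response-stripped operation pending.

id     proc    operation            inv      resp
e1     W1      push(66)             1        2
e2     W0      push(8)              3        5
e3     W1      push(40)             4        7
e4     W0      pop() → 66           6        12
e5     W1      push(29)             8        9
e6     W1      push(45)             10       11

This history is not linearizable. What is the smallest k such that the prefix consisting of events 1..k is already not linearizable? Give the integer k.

events 1..11 are linearizable, e.g. via e1, e2, e3, e4, e5, e6:
1. e1 push(66), leaving stack <66>
2. e2 push(8), leaving stack <66,8>
3. e3 push(40), leaving stack <66,8,40>
4. e4 pop() (pending, included), leaving stack <66,8>
5. e5 push(29), leaving stack <66,8,29>
6. e6 push(45), leaving stack <66,8,29,45>
adding event 12 (e4 responds at 12) leaves no legal real-time order
take e1, e2, e3, e4, e5, e6: step 4 already fails, because e4 pop() → 66 cannot occur there
take e1, e2, e3, e5, e4, e6: step 5 already fails, because e4 pop() → 66 cannot occur there

12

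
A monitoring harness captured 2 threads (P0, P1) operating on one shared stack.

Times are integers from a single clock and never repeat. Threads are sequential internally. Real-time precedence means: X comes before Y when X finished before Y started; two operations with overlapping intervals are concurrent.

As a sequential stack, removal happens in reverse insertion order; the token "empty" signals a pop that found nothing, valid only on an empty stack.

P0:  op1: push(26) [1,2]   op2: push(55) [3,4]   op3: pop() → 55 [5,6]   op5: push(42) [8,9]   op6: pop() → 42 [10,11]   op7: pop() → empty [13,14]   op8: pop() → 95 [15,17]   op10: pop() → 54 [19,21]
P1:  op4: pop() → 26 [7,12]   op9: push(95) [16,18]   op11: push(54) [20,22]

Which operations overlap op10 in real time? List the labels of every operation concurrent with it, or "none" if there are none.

op11

op10 runs from 19 to 21; window-overlapping ops are concurrent
op1 [1,2]: before
op2 [3,4]: before
op3 [5,6]: before
op4 [7,12]: before
op5 [8,9]: before
op6 [10,11]: before
op7 [13,14]: before
op8 [15,17]: before
op9 [16,18]: before
op11 [20,22]: concurrent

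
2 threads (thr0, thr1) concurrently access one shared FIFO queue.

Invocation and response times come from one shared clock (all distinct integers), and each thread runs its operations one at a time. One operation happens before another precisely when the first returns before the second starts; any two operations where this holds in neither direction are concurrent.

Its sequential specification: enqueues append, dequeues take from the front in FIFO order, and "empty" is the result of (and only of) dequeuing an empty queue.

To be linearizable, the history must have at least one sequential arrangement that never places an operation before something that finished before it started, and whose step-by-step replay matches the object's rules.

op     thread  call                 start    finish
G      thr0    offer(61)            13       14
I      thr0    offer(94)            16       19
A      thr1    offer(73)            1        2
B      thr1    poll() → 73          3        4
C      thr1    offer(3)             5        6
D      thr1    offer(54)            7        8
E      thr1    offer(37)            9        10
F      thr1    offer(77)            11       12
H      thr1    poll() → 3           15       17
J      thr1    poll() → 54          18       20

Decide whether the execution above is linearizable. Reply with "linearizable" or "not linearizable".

linearizable

one valid linearization: A, B, C, D, E, F, G, H, I, J
after step 1 (A offer(73)): queue <73>
after step 2 (B poll() → 73): queue <>
after step 3 (C offer(3)): queue <3>
after step 4 (D offer(54)): queue <3,54>
after step 5 (E offer(37)): queue <3,54,37>
after step 6 (F offer(77)): queue <3,54,37,77>
after step 7 (G offer(61)): queue <3,54,37,77,61>
after step 8 (H poll() → 3): queue <54,37,77,61>
after step 9 (I offer(94)): queue <54,37,77,61,94>
after step 10 (J poll() → 54): queue <37,77,61,94>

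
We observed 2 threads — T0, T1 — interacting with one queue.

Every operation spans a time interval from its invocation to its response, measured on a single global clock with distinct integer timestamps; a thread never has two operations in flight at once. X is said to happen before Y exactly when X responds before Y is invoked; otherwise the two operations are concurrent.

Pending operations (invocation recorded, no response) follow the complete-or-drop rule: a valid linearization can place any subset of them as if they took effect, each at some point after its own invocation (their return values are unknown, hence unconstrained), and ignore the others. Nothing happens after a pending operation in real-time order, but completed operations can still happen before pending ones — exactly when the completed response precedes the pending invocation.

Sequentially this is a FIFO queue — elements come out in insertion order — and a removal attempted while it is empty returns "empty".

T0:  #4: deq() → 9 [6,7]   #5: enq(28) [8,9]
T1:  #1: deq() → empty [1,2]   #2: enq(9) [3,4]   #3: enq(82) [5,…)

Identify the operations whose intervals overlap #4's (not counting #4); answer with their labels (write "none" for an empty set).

#4 spans [6,7]; an op avoiding the whole window 6..7 is ordered, any other is concurrent
#1 [1,2]: before
#2 [3,4]: before
#3 [5,…): concurrent
#5 [8,9]: after

#3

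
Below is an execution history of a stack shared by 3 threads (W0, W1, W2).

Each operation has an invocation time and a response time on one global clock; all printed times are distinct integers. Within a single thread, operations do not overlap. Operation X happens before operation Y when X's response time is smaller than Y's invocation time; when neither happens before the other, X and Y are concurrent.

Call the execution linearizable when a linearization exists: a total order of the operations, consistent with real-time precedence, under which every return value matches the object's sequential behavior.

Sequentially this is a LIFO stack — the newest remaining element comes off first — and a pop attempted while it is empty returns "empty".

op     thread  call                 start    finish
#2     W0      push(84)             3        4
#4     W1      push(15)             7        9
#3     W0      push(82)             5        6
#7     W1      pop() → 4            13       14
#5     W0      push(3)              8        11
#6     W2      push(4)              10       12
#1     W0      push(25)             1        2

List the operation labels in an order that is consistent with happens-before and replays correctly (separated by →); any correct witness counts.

#1 → #2 → #3 → #4 → #5 → #6 → #7

1. #1 push(25), leaving stack <25>
2. #2 push(84), leaving stack <25,84>
3. #3 push(82), leaving stack <25,84,82>
4. #4 push(15), leaving stack <25,84,82,15>
5. #5 push(3), leaving stack <25,84,82,15,3>
6. #6 push(4), leaving stack <25,84,82,15,3,4>
7. #7 pop() → 4, leaving stack <25,84,82,15,3>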